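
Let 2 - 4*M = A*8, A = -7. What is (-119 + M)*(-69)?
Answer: 14421/2 ≈ 7210.5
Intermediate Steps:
M = 29/2 (M = ½ - (-7)*8/4 = ½ - ¼*(-56) = ½ + 14 = 29/2 ≈ 14.500)
(-119 + M)*(-69) = (-119 + 29/2)*(-69) = -209/2*(-69) = 14421/2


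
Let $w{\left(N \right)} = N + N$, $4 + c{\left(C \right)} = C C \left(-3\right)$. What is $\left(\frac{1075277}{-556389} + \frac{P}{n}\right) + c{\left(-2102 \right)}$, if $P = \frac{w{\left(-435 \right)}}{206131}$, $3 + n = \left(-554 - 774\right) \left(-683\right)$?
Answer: $- \frac{1378878691117525387879481}{104025350479253139} \approx -1.3255 \cdot 10^{7}$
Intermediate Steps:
$c{\left(C \right)} = -4 - 3 C^{2}$ ($c{\left(C \right)} = -4 + C C \left(-3\right) = -4 + C^{2} \left(-3\right) = -4 - 3 C^{2}$)
$w{\left(N \right)} = 2 N$
$n = 907021$ ($n = -3 + \left(-554 - 774\right) \left(-683\right) = -3 - -907024 = -3 + 907024 = 907021$)
$P = - \frac{870}{206131}$ ($P = \frac{2 \left(-435\right)}{206131} = \left(-870\right) \frac{1}{206131} = - \frac{870}{206131} \approx -0.0042206$)
$\left(\frac{1075277}{-556389} + \frac{P}{n}\right) + c{\left(-2102 \right)} = \left(\frac{1075277}{-556389} - \frac{870}{206131 \cdot 907021}\right) - \left(4 + 3 \left(-2102\right)^{2}\right) = \left(1075277 \left(- \frac{1}{556389}\right) - \frac{870}{186965145751}\right) - 13255216 = \left(- \frac{1075277}{556389} - \frac{870}{186965145751}\right) - 13255216 = - \frac{201039321511756457}{104025350479253139} - 13255216 = - \frac{1378878691117525387879481}{104025350479253139}$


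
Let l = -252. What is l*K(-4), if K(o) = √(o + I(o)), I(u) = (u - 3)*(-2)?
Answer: -252*√10 ≈ -796.89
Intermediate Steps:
I(u) = 6 - 2*u (I(u) = (-3 + u)*(-2) = 6 - 2*u)
K(o) = √(6 - o) (K(o) = √(o + (6 - 2*o)) = √(6 - o))
l*K(-4) = -252*√(6 - 1*(-4)) = -252*√(6 + 4) = -252*√10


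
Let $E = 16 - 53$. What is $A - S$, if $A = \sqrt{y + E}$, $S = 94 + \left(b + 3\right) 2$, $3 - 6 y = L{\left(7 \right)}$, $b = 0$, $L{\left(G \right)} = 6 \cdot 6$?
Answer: $-100 + \frac{i \sqrt{170}}{2} \approx -100.0 + 6.5192 i$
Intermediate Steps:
$L{\left(G \right)} = 36$
$y = - \frac{11}{2}$ ($y = \frac{1}{2} - 6 = - \frac{11}{2} \approx -5.5$)
$E = -37$ ($E = 16 - 53 = -37$)
$S = 100$ ($S = 94 + \left(0 + 3\right) 2 = 94 + 3 \cdot 2 = 94 + 6 = 100$)
$A = \frac{i \sqrt{170}}{2}$ ($A = \sqrt{- \frac{11}{2} - 37} = \sqrt{- \frac{85}{2}} = \frac{i \sqrt{170}}{2} \approx 6.5192 i$)
$A - S = \frac{i \sqrt{170}}{2} - 100 = -100 + \frac{i \sqrt{170}}{2}$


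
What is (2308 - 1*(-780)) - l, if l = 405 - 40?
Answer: 2723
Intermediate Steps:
l = 365
(2308 - 1*(-780)) - l = (2308 - 1*(-780)) - 1*365 = (2308 + 780) - 365 = 3088 - 365 = 2723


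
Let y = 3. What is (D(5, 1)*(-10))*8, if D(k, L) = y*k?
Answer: -1200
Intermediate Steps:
D(k, L) = 3*k
(D(5, 1)*(-10))*8 = ((3*5)*(-10))*8 = (15*(-10))*8 = -150*8 = -1200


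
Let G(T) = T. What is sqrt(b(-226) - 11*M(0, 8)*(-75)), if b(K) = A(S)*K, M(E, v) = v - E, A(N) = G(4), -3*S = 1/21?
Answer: 8*sqrt(89) ≈ 75.472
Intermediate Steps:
S = -1/63 (S = -1/3/21 = -1/3*1/21 = -1/63 ≈ -0.015873)
A(N) = 4
b(K) = 4*K
sqrt(b(-226) - 11*M(0, 8)*(-75)) = sqrt(4*(-226) - 11*(8 - 1*0)*(-75)) = sqrt(-904 - 11*(8 + 0)*(-75)) = sqrt(-904 - 11*8*(-75)) = sqrt(-904 - 88*(-75)) = sqrt(-904 + 6600) = sqrt(5696) = 8*sqrt(89)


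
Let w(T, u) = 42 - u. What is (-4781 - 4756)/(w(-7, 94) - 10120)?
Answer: 9537/10172 ≈ 0.93757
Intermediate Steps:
(-4781 - 4756)/(w(-7, 94) - 10120) = (-4781 - 4756)/((42 - 1*94) - 10120) = -9537/((42 - 94) - 10120) = -9537/(-52 - 10120) = -9537/(-10172) = -9537*(-1/10172) = 9537/10172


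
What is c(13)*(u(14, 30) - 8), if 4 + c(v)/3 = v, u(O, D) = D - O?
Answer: 216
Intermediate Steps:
c(v) = -12 + 3*v
c(13)*(u(14, 30) - 8) = (-12 + 3*13)*((30 - 1*14) - 8) = (-12 + 39)*((30 - 14) - 8) = 27*(16 - 8) = 27*8 = 216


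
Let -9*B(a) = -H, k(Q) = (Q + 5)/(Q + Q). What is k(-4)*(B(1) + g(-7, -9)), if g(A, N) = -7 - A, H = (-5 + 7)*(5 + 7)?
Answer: -⅓ ≈ -0.33333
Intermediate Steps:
H = 24 (H = 2*12 = 24)
k(Q) = (5 + Q)/(2*Q) (k(Q) = (5 + Q)/((2*Q)) = (5 + Q)*(1/(2*Q)) = (5 + Q)/(2*Q))
B(a) = 8/3 (B(a) = -(-1)*24/9 = -⅑*(-24) = 8/3)
k(-4)*(B(1) + g(-7, -9)) = ((½)*(5 - 4)/(-4))*(8/3 + (-7 - 1*(-7))) = ((½)*(-¼)*1)*(8/3 + (-7 + 7)) = -(8/3 + 0)/8 = -⅛*8/3 = -⅓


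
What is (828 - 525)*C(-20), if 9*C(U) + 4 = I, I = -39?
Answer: -4343/3 ≈ -1447.7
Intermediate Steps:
C(U) = -43/9 (C(U) = -4/9 + (⅑)*(-39) = -4/9 - 13/3 = -43/9)
(828 - 525)*C(-20) = (828 - 525)*(-43/9) = 303*(-43/9) = -4343/3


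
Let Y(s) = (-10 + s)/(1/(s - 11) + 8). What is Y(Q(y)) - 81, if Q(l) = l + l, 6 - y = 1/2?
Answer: -81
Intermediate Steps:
y = 11/2 (y = 6 - 1/2 = 6 - 1*½ = 6 - ½ = 11/2 ≈ 5.5000)
Q(l) = 2*l
Y(s) = (-10 + s)/(8 + 1/(-11 + s)) (Y(s) = (-10 + s)/(1/(-11 + s) + 8) = (-10 + s)/(8 + 1/(-11 + s)))
Y(Q(y)) - 81 = (110 + (2*(11/2))² - 42*11/2)/(-87 + 8*(2*(11/2))) - 81 = (110 + 11² - 21*11)/(-87 + 8*11) - 81 = (110 + 121 - 231)/(-87 + 88) - 81 = 0/1 - 81 = 1*0 - 81 = 0 - 81 = -81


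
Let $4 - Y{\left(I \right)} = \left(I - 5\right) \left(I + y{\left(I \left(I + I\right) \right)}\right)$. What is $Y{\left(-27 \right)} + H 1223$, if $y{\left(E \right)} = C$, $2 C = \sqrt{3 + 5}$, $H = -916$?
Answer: $-1121128 + 32 \sqrt{2} \approx -1.1211 \cdot 10^{6}$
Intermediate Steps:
$C = \sqrt{2}$ ($C = \frac{\sqrt{3 + 5}}{2} = \frac{\sqrt{8}}{2} = \frac{2 \sqrt{2}}{2} = \sqrt{2} \approx 1.4142$)
$y{\left(E \right)} = \sqrt{2}$
$Y{\left(I \right)} = 4 - \left(-5 + I\right) \left(I + \sqrt{2}\right)$ ($Y{\left(I \right)} = 4 - \left(I - 5\right) \left(I + \sqrt{2}\right) = 4 - \left(-5 + I\right) \left(I + \sqrt{2}\right)$)
$Y{\left(-27 \right)} + H 1223 = \left(4 - \left(-27\right)^{2} + 5 \left(-27\right) + 5 \sqrt{2} - - 27 \sqrt{2}\right) - 1120268 = \left(4 - 729 - 135 + 5 \sqrt{2} + 27 \sqrt{2}\right) - 1120268 = \left(-860 + 32 \sqrt{2}\right) - 1120268 = -1121128 + 32 \sqrt{2}$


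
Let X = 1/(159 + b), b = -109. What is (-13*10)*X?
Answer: -13/5 ≈ -2.6000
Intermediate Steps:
X = 1/50 (X = 1/(159 - 109) = 1/50 ≈ 0.020000)
(-13*10)*X = -13*10*(1/50) = -130*1/50 = -13/5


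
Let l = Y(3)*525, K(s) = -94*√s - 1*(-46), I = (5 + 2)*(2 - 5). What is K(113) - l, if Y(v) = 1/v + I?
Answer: 10896 - 94*√113 ≈ 9896.8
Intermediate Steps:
I = -21 (I = 7*(-3) = -21)
Y(v) = -21 + 1/v (Y(v) = 1/v - 21 = -21 + 1/v)
K(s) = 46 - 94*√s (K(s) = -94*√s + 46 = 46 - 94*√s)
l = -10850 (l = (-21 + 1/3)*525 = (-21 + ⅓)*525 = -62/3*525 = -10850)
K(113) - l = (46 - 94*√113) - 1*(-10850) = (46 - 94*√113) + 10850 = 10896 - 94*√113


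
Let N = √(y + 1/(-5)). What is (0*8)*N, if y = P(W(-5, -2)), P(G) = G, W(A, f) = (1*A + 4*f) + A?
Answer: 0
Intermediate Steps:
W(A, f) = 2*A + 4*f (W(A, f) = (A + 4*f) + A = 2*A + 4*f)
y = -18 (y = 2*(-5) + 4*(-2) = -10 - 8 = -18)
N = I*√455/5 (N = √(-18 + 1/(-5)) = √(-18 - ⅕) = √(-91/5) = I*√455/5 ≈ 4.2661*I)
(0*8)*N = (0*8)*(I*√455/5) = 0*(I*√455/5) = 0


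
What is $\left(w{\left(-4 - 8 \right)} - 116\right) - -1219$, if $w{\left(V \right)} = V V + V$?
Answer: $1235$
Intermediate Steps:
$w{\left(V \right)} = V + V^{2}$ ($w{\left(V \right)} = V^{2} + V = V + V^{2}$)
$\left(w{\left(-4 - 8 \right)} - 116\right) - -1219 = \left(\left(-4 - 8\right) \left(1 - 12\right) - 116\right) - -1219 = \left(- 12 \left(1 - 12\right) - 116\right) + 1219 = \left(\left(-12\right) \left(-11\right) - 116\right) + 1219 = \left(132 - 116\right) + 1219 = 16 + 1219 = 1235$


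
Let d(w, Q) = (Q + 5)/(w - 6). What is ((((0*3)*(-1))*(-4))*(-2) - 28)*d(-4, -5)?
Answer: 0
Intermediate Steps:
d(w, Q) = (5 + Q)/(-6 + w)
((((0*3)*(-1))*(-4))*(-2) - 28)*d(-4, -5) = ((((0*3)*(-1))*(-4))*(-2) - 28)*((5 - 5)/(-6 - 4)) = (((0*(-1))*(-4))*(-2) - 28)*(0/(-10)) = ((0*(-4))*(-2) - 28)*(-⅒*0) = (0*(-2) - 28)*0 = (0 - 28)*0 = -28*0 = 0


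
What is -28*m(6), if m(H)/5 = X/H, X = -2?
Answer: 140/3 ≈ 46.667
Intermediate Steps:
m(H) = -10/H (m(H) = 5*(-2/H) = -10/H)
-28*m(6) = -(-280)/6 = -28*(-5/3) = 140/3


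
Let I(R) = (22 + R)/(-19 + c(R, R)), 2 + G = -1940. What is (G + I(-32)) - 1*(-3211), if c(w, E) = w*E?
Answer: 255067/201 ≈ 1269.0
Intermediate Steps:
G = -1942 (G = -2 - 1940 = -1942)
c(w, E) = E*w
I(R) = (22 + R)/(-19 + R²) (I(R) = (22 + R)/(-19 + R*R) = (22 + R)/(-19 + R²))
(G + I(-32)) - 1*(-3211) = (-1942 + (22 - 32)/(-19 + (-32)²)) - 1*(-3211) = (-1942 - 10/(-19 + 1024)) + 3211 = (-1942 - 10/1005) + 3211 = (-1942 + (1/1005)*(-10)) + 3211 = (-1942 - 2/201) + 3211 = -390344/201 + 3211 = 255067/201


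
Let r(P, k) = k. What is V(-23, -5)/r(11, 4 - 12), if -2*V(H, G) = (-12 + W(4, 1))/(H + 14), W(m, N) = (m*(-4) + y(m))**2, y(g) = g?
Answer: -11/12 ≈ -0.91667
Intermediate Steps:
W(m, N) = 9*m**2 (W(m, N) = (m*(-4) + m)**2 = (-4*m + m)**2 = (-3*m)**2 = 9*m**2)
V(H, G) = -66/(14 + H) (V(H, G) = -(-12 + 9*4**2)/(2*(H + 14)) = -(-12 + 9*16)/(2*(14 + H)) = -(-12 + 144)/(2*(14 + H)) = -66/(14 + H))
V(-23, -5)/r(11, 4 - 12) = (-66/(14 - 23))/(4 - 12) = -66/(-9)/(-8) = -66*(-1/9)*(-1/8) = (22/3)*(-1/8) = -11/12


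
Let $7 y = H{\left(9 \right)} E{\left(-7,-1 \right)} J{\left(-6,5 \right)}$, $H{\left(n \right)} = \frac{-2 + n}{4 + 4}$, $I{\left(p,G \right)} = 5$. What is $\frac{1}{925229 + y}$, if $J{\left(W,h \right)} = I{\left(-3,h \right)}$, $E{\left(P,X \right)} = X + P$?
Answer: $\frac{1}{925224} \approx 1.0808 \cdot 10^{-6}$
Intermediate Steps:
$H{\left(n \right)} = - \frac{1}{4} + \frac{n}{8}$ ($H{\left(n \right)} = \frac{-2 + n}{8} = \left(-2 + n\right) \frac{1}{8} = - \frac{1}{4} + \frac{n}{8}$)
$E{\left(P,X \right)} = P + X$
$J{\left(W,h \right)} = 5$
$y = -5$ ($y = \frac{\left(- \frac{1}{4} + \frac{1}{8} \cdot 9\right) \left(-7 - 1\right) 5}{7} = \frac{\left(- \frac{1}{4} + \frac{9}{8}\right) \left(-8\right) 5}{7} = \frac{\frac{7}{8} \left(-8\right) 5}{7} = \frac{\left(-7\right) 5}{7} = \frac{1}{7} \left(-35\right) = -5$)
$\frac{1}{925229 + y} = \frac{1}{925229 - 5} = \frac{1}{925224}$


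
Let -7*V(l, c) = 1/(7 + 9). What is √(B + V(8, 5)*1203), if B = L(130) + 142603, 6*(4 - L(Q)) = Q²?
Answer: √986284803/84 ≈ 373.87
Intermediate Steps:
L(Q) = 4 - Q²/6
V(l, c) = -1/112 (V(l, c) = -1/(7*(7 + 9)) = -⅐/16 = -⅐*1/16 = -1/112)
B = 419371/3 (B = (4 - ⅙*130²) + 142603 = (4 - ⅙*16900) + 142603 = (4 - 8450/3) + 142603 = -8438/3 + 142603 = 419371/3 ≈ 1.3979e+5)
√(B + V(8, 5)*1203) = √(419371/3 - 1/112*1203) = √(419371/3 - 1203/112) = √(46965943/336) = √986284803/84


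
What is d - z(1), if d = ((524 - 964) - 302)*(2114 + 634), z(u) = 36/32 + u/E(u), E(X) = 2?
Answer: -16312141/8 ≈ -2.0390e+6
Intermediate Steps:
z(u) = 9/8 + u/2 (z(u) = 36/32 + u/2 = 36*(1/32) + u*(1/2) = 9/8 + u/2)
d = -2039016 (d = (-440 - 302)*2748 = -742*2748 = -2039016)
d - z(1) = -2039016 - (9/8 + (1/2)*1) = -2039016 - (9/8 + 1/2) = -2039016 - 1*13/8 = -2039016 - 13/8 = -16312141/8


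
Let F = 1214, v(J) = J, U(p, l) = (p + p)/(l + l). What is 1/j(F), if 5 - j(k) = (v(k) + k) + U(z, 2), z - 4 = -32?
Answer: -1/2409 ≈ -0.00041511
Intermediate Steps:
z = -28 (z = 4 - 32 = -28)
U(p, l) = p/l (U(p, l) = (2*p)/((2*l)) = (2*p)*(1/(2*l)) = p/l)
j(k) = 19 - 2*k (j(k) = 5 - ((k + k) - 28/2) = 5 - (2*k - 28*1/2) = 5 - (2*k - 14) = 5 - (-14 + 2*k) = 5 + (14 - 2*k) = 19 - 2*k)
1/j(F) = 1/(19 - 2*1214) = 1/(19 - 2428) = 1/(-2409) = -1/2409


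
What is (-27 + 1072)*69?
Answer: 72105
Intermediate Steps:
(-27 + 1072)*69 = 1045*69 = 72105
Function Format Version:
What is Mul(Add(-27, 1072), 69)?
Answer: 72105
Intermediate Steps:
Mul(Add(-27, 1072), 69) = Mul(1045, 69) = 72105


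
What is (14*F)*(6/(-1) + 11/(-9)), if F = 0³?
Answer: 0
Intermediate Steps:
F = 0
(14*F)*(6/(-1) + 11/(-9)) = (14*0)*(6/(-1) + 11/(-9)) = 0*(6*(-1) + 11*(-⅑)) = 0*(-6 - 11/9) = 0*(-65/9) = 0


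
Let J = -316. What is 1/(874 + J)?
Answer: 1/558 ≈ 0.0017921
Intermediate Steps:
1/(874 + J) = 1/(874 - 316) = 1/558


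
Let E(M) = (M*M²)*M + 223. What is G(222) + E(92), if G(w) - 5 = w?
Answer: 71639746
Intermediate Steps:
G(w) = 5 + w
E(M) = 223 + M⁴ (E(M) = M³*M + 223 = M⁴ + 223 = 223 + M⁴)
G(222) + E(92) = (5 + 222) + (223 + 92⁴) = 227 + (223 + 71639296) = 227 + 71639519 = 71639746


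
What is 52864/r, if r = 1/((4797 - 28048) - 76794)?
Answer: -5288778880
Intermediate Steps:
r = -1/100045 (r = 1/(-23251 - 76794) = 1/(-100045) = -1/100045 ≈ -9.9955e-6)
52864/r = 52864/(-1/100045) = 52864*(-100045) = -5288778880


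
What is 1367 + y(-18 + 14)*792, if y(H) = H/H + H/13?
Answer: 24899/13 ≈ 1915.3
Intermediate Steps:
y(H) = 1 + H/13 (y(H) = 1 + H*(1/13) = 1 + H/13)
1367 + y(-18 + 14)*792 = 1367 + (1 + (-18 + 14)/13)*792 = 1367 + (1 + (1/13)*(-4))*792 = 1367 + (1 - 4/13)*792 = 1367 + (9/13)*792 = 1367 + 7128/13 = 24899/13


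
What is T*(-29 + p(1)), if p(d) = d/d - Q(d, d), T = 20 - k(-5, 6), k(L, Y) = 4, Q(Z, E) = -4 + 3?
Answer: -432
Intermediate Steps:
Q(Z, E) = -1
T = 16 (T = 20 - 1*4 = 20 - 4 = 16)
p(d) = 2 (p(d) = d/d - 1*(-1) = 1 + 1 = 2)
T*(-29 + p(1)) = 16*(-29 + 2) = 16*(-27) = -432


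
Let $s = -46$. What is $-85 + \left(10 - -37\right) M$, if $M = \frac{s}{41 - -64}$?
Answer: $- \frac{11087}{105} \approx -105.59$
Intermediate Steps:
$M = - \frac{46}{105}$ ($M = - \frac{46}{41 - -64} = - \frac{46}{41 + 64} = - \frac{46}{105} \approx -0.4381$)
$-85 + \left(10 - -37\right) M = -85 + \left(10 - -37\right) \left(- \frac{46}{105}\right) = -85 + \left(10 + 37\right) \left(- \frac{46}{105}\right) = -85 + 47 \left(- \frac{46}{105}\right) = -85 - \frac{2162}{105} = - \frac{11087}{105}$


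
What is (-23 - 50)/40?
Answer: -73/40 ≈ -1.8250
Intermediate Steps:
(-23 - 50)/40 = (1/40)*(-73) = -73/40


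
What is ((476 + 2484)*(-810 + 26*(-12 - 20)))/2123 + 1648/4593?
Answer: -22319951056/9750939 ≈ -2289.0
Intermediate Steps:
((476 + 2484)*(-810 + 26*(-12 - 20)))/2123 + 1648/4593 = (2960*(-810 + 26*(-32)))*(1/2123) + 1648*(1/4593) = (2960*(-810 - 832))*(1/2123) + 1648/4593 = (2960*(-1642))*(1/2123) + 1648/4593 = -4860320*1/2123 + 1648/4593 = -4860320/2123 + 1648/4593 = -22319951056/9750939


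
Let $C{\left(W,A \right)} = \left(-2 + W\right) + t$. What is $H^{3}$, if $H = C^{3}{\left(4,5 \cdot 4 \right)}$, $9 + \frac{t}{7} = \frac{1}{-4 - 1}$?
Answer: $- \frac{28015046403892080279552}{1953125} \approx -1.4344 \cdot 10^{16}$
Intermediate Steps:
$t = - \frac{322}{5}$ ($t = -63 + \frac{7}{-4 - 1} = -63 + \frac{7}{-5} = -63 + 7 \left(- \frac{1}{5}\right) = -63 - \frac{7}{5} = - \frac{322}{5} \approx -64.4$)
$C{\left(W,A \right)} = - \frac{332}{5} + W$ ($C{\left(W,A \right)} = \left(-2 + W\right) - \frac{322}{5} = - \frac{332}{5} + W$)
$H = - \frac{30371328}{125}$ ($H = \left(- \frac{332}{5} + 4\right)^{3} = \left(- \frac{312}{5}\right)^{3} = - \frac{30371328}{125} \approx -2.4297 \cdot 10^{5}$)
$H^{3} = \left(- \frac{30371328}{125}\right)^{3} = - \frac{28015046403892080279552}{1953125}$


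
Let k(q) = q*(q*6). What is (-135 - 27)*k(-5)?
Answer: -24300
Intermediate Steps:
k(q) = 6*q² (k(q) = q*(6*q) = 6*q²)
(-135 - 27)*k(-5) = (-135 - 27)*(6*(-5)²) = -972*25 = -162*150 = -24300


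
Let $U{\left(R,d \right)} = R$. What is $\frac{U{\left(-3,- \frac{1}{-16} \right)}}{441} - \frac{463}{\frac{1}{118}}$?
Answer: $- \frac{8031199}{147} \approx -54634.0$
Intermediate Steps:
$\frac{U{\left(-3,- \frac{1}{-16} \right)}}{441} - \frac{463}{\frac{1}{118}} = - \frac{3}{441} - \frac{463}{\frac{1}{118}} = \left(-3\right) \frac{1}{441} - 463 \frac{1}{\frac{1}{118}} = - \frac{1}{147} - 54634 = - \frac{8031199}{147}$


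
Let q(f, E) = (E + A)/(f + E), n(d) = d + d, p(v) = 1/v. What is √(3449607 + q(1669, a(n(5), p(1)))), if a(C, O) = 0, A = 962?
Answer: √9609092330105/1669 ≈ 1857.3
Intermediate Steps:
n(d) = 2*d
q(f, E) = (962 + E)/(E + f) (q(f, E) = (E + 962)/(f + E) = (962 + E)/(E + f))
√(3449607 + q(1669, a(n(5), p(1)))) = √(3449607 + (962 + 0)/(0 + 1669)) = √(3449607 + 962/1669) = √(5757395045/1669) = √9609092330105/1669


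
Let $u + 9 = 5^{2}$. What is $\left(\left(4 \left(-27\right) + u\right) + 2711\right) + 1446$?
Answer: $4065$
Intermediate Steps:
$u = 16$ ($u = -9 + 5^{2} = -9 + 25 = 16$)
$\left(\left(4 \left(-27\right) + u\right) + 2711\right) + 1446 = \left(\left(4 \left(-27\right) + 16\right) + 2711\right) + 1446 = \left(\left(-108 + 16\right) + 2711\right) + 1446 = \left(-92 + 2711\right) + 1446 = 2619 + 1446 = 4065$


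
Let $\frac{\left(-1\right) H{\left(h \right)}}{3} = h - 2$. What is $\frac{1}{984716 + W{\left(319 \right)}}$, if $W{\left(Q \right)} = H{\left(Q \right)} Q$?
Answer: $\frac{1}{681347} \approx 1.4677 \cdot 10^{-6}$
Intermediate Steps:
$H{\left(h \right)} = 6 - 3 h$ ($H{\left(h \right)} = - 3 \left(h - 2\right) = - 3 \left(-2 + h\right) = 6 - 3 h$)
$W{\left(Q \right)} = Q \left(6 - 3 Q\right)$ ($W{\left(Q \right)} = \left(6 - 3 Q\right) Q = Q \left(6 - 3 Q\right)$)
$\frac{1}{984716 + W{\left(319 \right)}} = \frac{1}{984716 + 3 \cdot 319 \left(2 - 319\right)} = \frac{1}{984716 + 3 \cdot 319 \left(-317\right)} = \frac{1}{984716 - 303369} = \frac{1}{681347}$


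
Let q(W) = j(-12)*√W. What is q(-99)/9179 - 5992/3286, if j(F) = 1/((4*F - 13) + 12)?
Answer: -2996/1643 - 3*I*√11/449771 ≈ -1.8235 - 2.2122e-5*I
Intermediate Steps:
j(F) = 1/(-1 + 4*F) (j(F) = 1/((-13 + 4*F) + 12) = 1/(-1 + 4*F))
q(W) = -√W/49 (q(W) = √W/(-1 + 4*(-12)) = √W/(-1 - 48) = √W/(-49) = -√W/49)
q(-99)/9179 - 5992/3286 = -3*I*√11/49/9179 - 5992/3286 = -3*I*√11/49*(1/9179) - 5992*1/3286 = -3*I*√11/49*(1/9179) - 2996/1643 = -3*I*√11/449771 - 2996/1643 = -2996/1643 - 3*I*√11/449771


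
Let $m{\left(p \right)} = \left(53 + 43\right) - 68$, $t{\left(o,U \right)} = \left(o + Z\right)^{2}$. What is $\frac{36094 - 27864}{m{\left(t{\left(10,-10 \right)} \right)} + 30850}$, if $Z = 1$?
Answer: $\frac{4115}{15439} \approx 0.26653$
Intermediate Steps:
$t{\left(o,U \right)} = \left(1 + o\right)^{2}$ ($t{\left(o,U \right)} = \left(o + 1\right)^{2} = \left(1 + o\right)^{2}$)
$m{\left(p \right)} = 28$ ($m{\left(p \right)} = 96 - 68 = 28$)
$\frac{36094 - 27864}{m{\left(t{\left(10,-10 \right)} \right)} + 30850} = \frac{36094 - 27864}{28 + 30850} = \frac{8230}{30878} = 8230 \cdot \frac{1}{30878} = \frac{4115}{15439}$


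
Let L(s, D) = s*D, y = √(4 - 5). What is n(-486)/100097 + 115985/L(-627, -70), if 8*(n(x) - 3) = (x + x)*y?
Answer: 2321976443/878651466 - 243*I/200194 ≈ 2.6427 - 0.0012138*I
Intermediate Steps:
y = I (y = √(-1) = I ≈ 1.0*I)
L(s, D) = D*s
n(x) = 3 + I*x/4 (n(x) = 3 + ((x + x)*I)/8 = 3 + ((2*x)*I)/8 = 3 + (2*I*x)/8 = 3 + I*x/4)
n(-486)/100097 + 115985/L(-627, -70) = (3 + (¼)*I*(-486))/100097 + 115985/((-70*(-627))) = (3 - 243*I/2)*(1/100097) + 115985/43890 = (3/100097 - 243*I/200194) + 115985*(1/43890) = (3/100097 - 243*I/200194) + 23197/8778 = 2321976443/878651466 - 243*I/200194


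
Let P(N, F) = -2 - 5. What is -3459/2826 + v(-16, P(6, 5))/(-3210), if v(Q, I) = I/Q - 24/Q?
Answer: -9874547/8063520 ≈ -1.2246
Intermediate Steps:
P(N, F) = -7
v(Q, I) = -24/Q + I/Q
-3459/2826 + v(-16, P(6, 5))/(-3210) = -3459/2826 + ((-24 - 7)/(-16))/(-3210) = -3459*1/2826 - 1/16*(-31)*(-1/3210) = -1153/942 + (31/16)*(-1/3210) = -1153/942 - 31/51360 = -9874547/8063520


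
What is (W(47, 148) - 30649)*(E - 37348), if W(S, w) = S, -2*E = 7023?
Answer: 1250382419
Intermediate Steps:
E = -7023/2 (E = -½*7023 = -7023/2 ≈ -3511.5)
(W(47, 148) - 30649)*(E - 37348) = (47 - 30649)*(-7023/2 - 37348) = -30602*(-81719/2) = 1250382419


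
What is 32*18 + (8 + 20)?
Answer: 604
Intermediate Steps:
32*18 + (8 + 20) = 576 + 28 = 604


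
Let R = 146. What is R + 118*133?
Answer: 15840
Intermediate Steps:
R + 118*133 = 146 + 118*133 = 146 + 15694 = 15840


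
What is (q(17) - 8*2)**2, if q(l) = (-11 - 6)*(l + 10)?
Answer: 225625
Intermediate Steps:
q(l) = -170 - 17*l (q(l) = -17*(10 + l) = -170 - 17*l)
(q(17) - 8*2)**2 = ((-170 - 17*17) - 8*2)**2 = ((-170 - 289) - 16)**2 = (-459 - 16)**2 = (-475)**2 = 225625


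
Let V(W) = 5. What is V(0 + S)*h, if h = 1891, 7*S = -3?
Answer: 9455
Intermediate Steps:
S = -3/7 (S = (⅐)*(-3) = -3/7 ≈ -0.42857)
V(0 + S)*h = 5*1891 = 9455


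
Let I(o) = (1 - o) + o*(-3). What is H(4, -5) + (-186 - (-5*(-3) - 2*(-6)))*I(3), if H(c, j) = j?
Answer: 2338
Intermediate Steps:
I(o) = 1 - 4*o (I(o) = (1 - o) - 3*o = 1 - 4*o)
H(4, -5) + (-186 - (-5*(-3) - 2*(-6)))*I(3) = -5 + (-186 - (-5*(-3) - 2*(-6)))*(1 - 4*3) = -5 + (-186 - (15 + 12))*(1 - 12) = -5 + (-186 - 1*27)*(-11) = -5 + (-186 - 27)*(-11) = -5 - 213*(-11) = -5 + 2343 = 2338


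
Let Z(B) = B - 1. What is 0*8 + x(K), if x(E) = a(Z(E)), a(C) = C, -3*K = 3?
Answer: -2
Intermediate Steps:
Z(B) = -1 + B
K = -1 (K = -1/3*3 = -1)
x(E) = -1 + E
0*8 + x(K) = 0*8 + (-1 - 1) = 0 - 2 = -2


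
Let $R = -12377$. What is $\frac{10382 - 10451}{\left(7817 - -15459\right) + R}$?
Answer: $- \frac{23}{3633} \approx -0.0063309$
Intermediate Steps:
$\frac{10382 - 10451}{\left(7817 - -15459\right) + R} = \frac{10382 - 10451}{\left(7817 - -15459\right) - 12377} = - \frac{69}{\left(7817 + 15459\right) - 12377} = - \frac{69}{23276 - 12377} = - \frac{69}{10899} = \left(-69\right) \frac{1}{10899} = - \frac{23}{3633}$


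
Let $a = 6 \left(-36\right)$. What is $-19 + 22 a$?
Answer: $-4771$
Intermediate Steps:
$a = -216$
$-19 + 22 a = -19 + 22 \left(-216\right) = -19 - 4752 = -4771$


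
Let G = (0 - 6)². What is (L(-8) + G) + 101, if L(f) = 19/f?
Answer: 1077/8 ≈ 134.63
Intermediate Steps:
G = 36 (G = (-6)² = 36)
(L(-8) + G) + 101 = (19/(-8) + 36) + 101 = (19*(-⅛) + 36) + 101 = (-19/8 + 36) + 101 = 269/8 + 101 = 1077/8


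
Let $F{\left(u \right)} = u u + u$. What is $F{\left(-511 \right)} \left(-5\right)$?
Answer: $-1303050$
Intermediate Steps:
$F{\left(u \right)} = u + u^{2}$ ($F{\left(u \right)} = u^{2} + u = u + u^{2}$)
$F{\left(-511 \right)} \left(-5\right) = - 511 \left(1 - 511\right) \left(-5\right) = \left(-511\right) \left(-510\right) \left(-5\right) = 260610 \left(-5\right) = -1303050$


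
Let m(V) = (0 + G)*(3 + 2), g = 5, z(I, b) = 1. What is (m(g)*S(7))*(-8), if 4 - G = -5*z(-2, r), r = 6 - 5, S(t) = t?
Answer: -2520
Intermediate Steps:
r = 1
G = 9 (G = 4 - (-5) = 4 - 1*(-5) = 4 + 5 = 9)
m(V) = 45 (m(V) = (0 + 9)*(3 + 2) = 9*5 = 45)
(m(g)*S(7))*(-8) = (45*7)*(-8) = 315*(-8) = -2520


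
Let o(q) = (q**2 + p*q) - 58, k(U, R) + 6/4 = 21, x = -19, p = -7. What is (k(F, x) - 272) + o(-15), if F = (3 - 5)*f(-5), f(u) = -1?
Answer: 39/2 ≈ 19.500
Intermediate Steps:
F = 2 (F = (3 - 5)*(-1) = -2*(-1) = 2)
k(U, R) = 39/2 (k(U, R) = -3/2 + 21 = 39/2)
o(q) = -58 + q**2 - 7*q (o(q) = (q**2 - 7*q) - 58 = -58 + q**2 - 7*q)
(k(F, x) - 272) + o(-15) = (39/2 - 272) + (-58 + (-15)**2 - 7*(-15)) = -505/2 + (-58 + 225 + 105) = -505/2 + 272 = 39/2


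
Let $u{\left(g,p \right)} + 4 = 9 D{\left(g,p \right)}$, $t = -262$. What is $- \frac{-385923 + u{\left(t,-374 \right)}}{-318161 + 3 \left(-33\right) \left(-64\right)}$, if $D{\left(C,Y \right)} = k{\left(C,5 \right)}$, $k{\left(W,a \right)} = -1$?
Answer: $- \frac{385936}{311825} \approx -1.2377$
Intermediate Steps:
$D{\left(C,Y \right)} = -1$
$u{\left(g,p \right)} = -13$ ($u{\left(g,p \right)} = -4 + 9 \left(-1\right) = -4 - 9 = -13$)
$- \frac{-385923 + u{\left(t,-374 \right)}}{-318161 + 3 \left(-33\right) \left(-64\right)} = - \frac{-385923 - 13}{-318161 + 3 \left(-33\right) \left(-64\right)} = - \frac{-385936}{-318161 - -6336} = - \frac{-385936}{-318161 + 6336} = - \frac{-385936}{-311825} = - \frac{\left(-385936\right) \left(-1\right)}{311825} = \left(-1\right) \frac{385936}{311825} = - \frac{385936}{311825}$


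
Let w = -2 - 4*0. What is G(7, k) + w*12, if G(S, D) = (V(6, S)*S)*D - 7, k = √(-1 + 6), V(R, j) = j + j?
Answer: -31 + 98*√5 ≈ 188.13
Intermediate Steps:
V(R, j) = 2*j
k = √5 ≈ 2.2361
G(S, D) = -7 + 2*D*S² (G(S, D) = ((2*S)*S)*D - 7 = (2*S²)*D - 7 = 2*D*S² - 7 = -7 + 2*D*S²)
w = -2 (w = -2 + 0 = -2)
G(7, k) + w*12 = (-7 + 2*√5*7²) - 2*12 = (-7 + 2*√5*49) - 24 = (-7 + 98*√5) - 24 = -31 + 98*√5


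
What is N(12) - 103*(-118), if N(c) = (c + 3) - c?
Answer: 12157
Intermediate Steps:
N(c) = 3 (N(c) = (3 + c) - c = 3)
N(12) - 103*(-118) = 3 - 103*(-118) = 3 + 12154 = 12157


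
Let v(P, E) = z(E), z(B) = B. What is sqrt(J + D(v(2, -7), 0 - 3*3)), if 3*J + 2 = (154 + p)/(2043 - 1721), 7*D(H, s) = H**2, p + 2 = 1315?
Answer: sqrt(7327110)/966 ≈ 2.8021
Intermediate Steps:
p = 1313 (p = -2 + 1315 = 1313)
v(P, E) = E
D(H, s) = H**2/7
J = 823/966 (J = -2/3 + ((154 + 1313)/(2043 - 1721))/3 = -2/3 + (1467/322)/3 = -2/3 + (1467*(1/322))/3 = -2/3 + (1/3)*(1467/322) = -2/3 + 489/322 = 823/966 ≈ 0.85197)
sqrt(J + D(v(2, -7), 0 - 3*3)) = sqrt(823/966 + (1/7)*(-7)**2) = sqrt(823/966 + (1/7)*49) = sqrt(823/966 + 7) = sqrt(7585/966) = sqrt(7327110)/966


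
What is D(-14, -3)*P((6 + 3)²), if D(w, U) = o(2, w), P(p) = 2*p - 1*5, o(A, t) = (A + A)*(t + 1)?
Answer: -8164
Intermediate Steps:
o(A, t) = 2*A*(1 + t) (o(A, t) = (2*A)*(1 + t) = 2*A*(1 + t))
P(p) = -5 + 2*p (P(p) = 2*p - 5 = -5 + 2*p)
D(w, U) = 4 + 4*w (D(w, U) = 2*2*(1 + w) = 4 + 4*w)
D(-14, -3)*P((6 + 3)²) = (4 + 4*(-14))*(-5 + 2*(6 + 3)²) = (4 - 56)*(-5 + 2*9²) = -52*(-5 + 2*81) = -52*(-5 + 162) = -52*157 = -8164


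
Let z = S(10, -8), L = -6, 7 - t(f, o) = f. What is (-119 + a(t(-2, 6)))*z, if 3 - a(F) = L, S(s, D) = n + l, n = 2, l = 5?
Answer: -770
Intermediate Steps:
t(f, o) = 7 - f
S(s, D) = 7 (S(s, D) = 2 + 5 = 7)
z = 7
a(F) = 9 (a(F) = 3 - 1*(-6) = 3 + 6 = 9)
(-119 + a(t(-2, 6)))*z = (-119 + 9)*7 = -110*7 = -770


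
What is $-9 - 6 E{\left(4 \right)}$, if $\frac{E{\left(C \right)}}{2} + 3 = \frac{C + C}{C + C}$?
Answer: $15$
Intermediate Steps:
$E{\left(C \right)} = -4$ ($E{\left(C \right)} = -6 + 2 \frac{C + C}{C + C} = -6 + 2 \frac{2 C}{2 C} = -6 + 2 \cdot 2 C \frac{1}{2 C} = -6 + 2 \cdot 1 = -6 + 2 = -4$)
$-9 - 6 E{\left(4 \right)} = -9 - -24 = -9 + 24 = 15$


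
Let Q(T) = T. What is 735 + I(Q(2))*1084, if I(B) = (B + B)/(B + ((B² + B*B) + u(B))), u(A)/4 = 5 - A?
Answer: 10253/11 ≈ 932.09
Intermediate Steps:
u(A) = 20 - 4*A (u(A) = 4*(5 - A) = 20 - 4*A)
I(B) = 2*B/(20 - 3*B + 2*B²) (I(B) = (B + B)/(B + ((B² + B*B) + (20 - 4*B))) = (2*B)/(B + ((B² + B²) + (20 - 4*B))) = (2*B)/(B + (2*B² + (20 - 4*B))) = (2*B)/(B + (20 - 4*B + 2*B²)) = (2*B)/(20 - 3*B + 2*B²) = 2*B/(20 - 3*B + 2*B²))
735 + I(Q(2))*1084 = 735 + (2*2/(20 - 3*2 + 2*2²))*1084 = 735 + (2*2/(20 - 6 + 2*4))*1084 = 735 + (2*2/(20 - 6 + 8))*1084 = 735 + (2*2/22)*1084 = 735 + (2*2*(1/22))*1084 = 735 + (2/11)*1084 = 735 + 2168/11 = 10253/11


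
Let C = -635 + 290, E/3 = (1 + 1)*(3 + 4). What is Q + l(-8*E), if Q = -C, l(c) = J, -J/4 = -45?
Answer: 525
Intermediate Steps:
E = 42 (E = 3*((1 + 1)*(3 + 4)) = 3*(2*7) = 3*14 = 42)
C = -345
J = 180 (J = -4*(-45) = 180)
l(c) = 180
Q = 345 (Q = -1*(-345) = 345)
Q + l(-8*E) = 345 + 180 = 525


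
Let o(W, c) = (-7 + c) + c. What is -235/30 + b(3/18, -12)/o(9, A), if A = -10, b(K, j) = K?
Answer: -635/81 ≈ -7.8395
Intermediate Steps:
o(W, c) = -7 + 2*c
-235/30 + b(3/18, -12)/o(9, A) = -235/30 + (3/18)/(-7 + 2*(-10)) = -235*1/30 + (3*(1/18))/(-7 - 20) = -47/6 + (⅙)/(-27) = -47/6 + (⅙)*(-1/27) = -47/6 - 1/162 = -635/81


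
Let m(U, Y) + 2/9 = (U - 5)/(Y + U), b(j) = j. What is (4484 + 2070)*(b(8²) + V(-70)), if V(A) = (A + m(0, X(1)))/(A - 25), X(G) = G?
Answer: 363071938/855 ≈ 4.2465e+5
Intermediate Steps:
m(U, Y) = -2/9 + (-5 + U)/(U + Y) (m(U, Y) = -2/9 + (U - 5)/(Y + U) = -2/9 + (-5 + U)/(U + Y))
V(A) = (-47/9 + A)/(-25 + A) (V(A) = (A + (-45 - 2*1 + 7*0)/(9*(0 + 1)))/(A - 25) = (A + (⅑)*(-45 - 2 + 0)/1)/(-25 + A) = (A + (⅑)*1*(-47))/(-25 + A) = (A - 47/9)/(-25 + A) = (-47/9 + A)/(-25 + A))
(4484 + 2070)*(b(8²) + V(-70)) = (4484 + 2070)*(8² + (-47/9 - 70)/(-25 - 70)) = 6554*(64 - 677/9/(-95)) = 6554*(64 - 1/95*(-677/9)) = 6554*(64 + 677/855) = 6554*(55397/855) = 363071938/855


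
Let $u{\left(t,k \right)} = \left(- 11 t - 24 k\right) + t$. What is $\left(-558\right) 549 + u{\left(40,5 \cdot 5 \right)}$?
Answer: $-307342$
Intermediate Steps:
$u{\left(t,k \right)} = - 24 k - 10 t$ ($u{\left(t,k \right)} = \left(- 24 k - 11 t\right) + t = - 24 k - 10 t$)
$\left(-558\right) 549 + u{\left(40,5 \cdot 5 \right)} = \left(-558\right) 549 - \left(400 + 24 \cdot 5 \cdot 5\right) = -306342 - 1000 = -307342$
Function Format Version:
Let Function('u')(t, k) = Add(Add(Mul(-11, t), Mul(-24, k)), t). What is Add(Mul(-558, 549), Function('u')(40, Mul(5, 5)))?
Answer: -307342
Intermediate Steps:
Function('u')(t, k) = Add(Mul(-24, k), Mul(-10, t)) (Function('u')(t, k) = Add(Add(Mul(-24, k), Mul(-11, t)), t) = Add(Mul(-24, k), Mul(-10, t)))
Add(Mul(-558, 549), Function('u')(40, Mul(5, 5))) = Add(Mul(-558, 549), Add(Mul(-24, Mul(5, 5)), Mul(-10, 40))) = Add(-306342, Add(Mul(-24, 25), -400)) = Add(-306342, Add(-600, -400)) = Add(-306342, -1000) = -307342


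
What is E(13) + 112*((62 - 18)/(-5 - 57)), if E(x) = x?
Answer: -2061/31 ≈ -66.484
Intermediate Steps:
E(13) + 112*((62 - 18)/(-5 - 57)) = 13 + 112*((62 - 18)/(-5 - 57)) = 13 + 112*(44/(-62)) = 13 + 112*(44*(-1/62)) = 13 + 112*(-22/31) = 13 - 2464/31 = -2061/31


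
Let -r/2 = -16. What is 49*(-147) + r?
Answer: -7171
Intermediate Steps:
r = 32 (r = -2*(-16) = 32)
49*(-147) + r = 49*(-147) + 32 = -7203 + 32 = -7171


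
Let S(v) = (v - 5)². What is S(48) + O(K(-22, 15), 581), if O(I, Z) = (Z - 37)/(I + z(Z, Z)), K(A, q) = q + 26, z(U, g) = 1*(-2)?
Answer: 72655/39 ≈ 1862.9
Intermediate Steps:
z(U, g) = -2
S(v) = (-5 + v)²
K(A, q) = 26 + q
O(I, Z) = (-37 + Z)/(-2 + I) (O(I, Z) = (Z - 37)/(I - 2) = (-37 + Z)/(-2 + I))
S(48) + O(K(-22, 15), 581) = (-5 + 48)² + (-37 + 581)/(-2 + (26 + 15)) = 43² + 544/(-2 + 41) = 1849 + 544/39 = 72655/39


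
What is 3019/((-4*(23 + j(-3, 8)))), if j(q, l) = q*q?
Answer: -3019/128 ≈ -23.586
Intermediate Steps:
j(q, l) = q²
3019/((-4*(23 + j(-3, 8)))) = 3019/((-4*(23 + (-3)²))) = 3019/((-4*(23 + 9))) = 3019/((-4*32)) = 3019/(-128) = 3019*(-1/128) = -3019/128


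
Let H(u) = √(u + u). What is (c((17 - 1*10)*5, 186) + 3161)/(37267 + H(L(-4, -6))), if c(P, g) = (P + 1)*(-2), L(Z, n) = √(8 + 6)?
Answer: 3089/(37267 + 2^(¾)*7^(¼)) ≈ 0.082882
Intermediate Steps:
L(Z, n) = √14
H(u) = √2*√u (H(u) = √(2*u) = √2*√u)
c(P, g) = -2 - 2*P (c(P, g) = (1 + P)*(-2) = -2 - 2*P)
(c((17 - 1*10)*5, 186) + 3161)/(37267 + H(L(-4, -6))) = ((-2 - 2*(17 - 1*10)*5) + 3161)/(37267 + √2*√(√14)) = ((-2 - 2*(17 - 10)*5) + 3161)/(37267 + √2*14^(¼)) = ((-2 - 14*5) + 3161)/(37267 + 2^(¾)*7^(¼)) = ((-2 - 2*35) + 3161)/(37267 + 2^(¾)*7^(¼)) = ((-2 - 70) + 3161)/(37267 + 2^(¾)*7^(¼)) = (-72 + 3161)/(37267 + 2^(¾)*7^(¼)) = 3089/(37267 + 2^(¾)*7^(¼))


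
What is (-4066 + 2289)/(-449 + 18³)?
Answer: -1777/5383 ≈ -0.33011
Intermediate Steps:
(-4066 + 2289)/(-449 + 18³) = -1777/(-449 + 5832) = -1777/5383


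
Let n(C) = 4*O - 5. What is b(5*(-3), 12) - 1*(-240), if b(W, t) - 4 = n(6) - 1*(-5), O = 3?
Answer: 256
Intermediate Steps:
n(C) = 7 (n(C) = 4*3 - 5 = 12 - 5 = 7)
b(W, t) = 16 (b(W, t) = 4 + (7 - 1*(-5)) = 4 + (7 + 5) = 4 + 12 = 16)
b(5*(-3), 12) - 1*(-240) = 16 - 1*(-240) = 16 + 240 = 256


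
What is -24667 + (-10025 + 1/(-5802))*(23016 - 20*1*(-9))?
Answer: -224889940155/967 ≈ -2.3256e+8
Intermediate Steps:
-24667 + (-10025 + 1/(-5802))*(23016 - 20*1*(-9)) = -24667 + (-10025 - 1/5802)*(23016 - 20*(-9)) = -24667 - 58165051*(23016 + 180)/5802 = -24667 - 58165051/5802*23196 = -24667 - 224866087166/967 = -224889940155/967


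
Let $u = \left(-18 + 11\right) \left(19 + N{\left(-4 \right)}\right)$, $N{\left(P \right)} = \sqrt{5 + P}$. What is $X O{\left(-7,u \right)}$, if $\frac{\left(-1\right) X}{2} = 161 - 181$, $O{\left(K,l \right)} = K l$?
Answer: $39200$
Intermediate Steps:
$u = -140$ ($u = \left(-18 + 11\right) \left(19 + \sqrt{5 - 4}\right) = - 7 \left(19 + \sqrt{1}\right) = - 7 \left(19 + 1\right) = \left(-7\right) 20 = -140$)
$X = 40$ ($X = - 2 \left(161 - 181\right) = \left(-2\right) \left(-20\right) = 40$)
$X O{\left(-7,u \right)} = 40 \left(\left(-7\right) \left(-140\right)\right) = 40 \cdot 980 = 39200$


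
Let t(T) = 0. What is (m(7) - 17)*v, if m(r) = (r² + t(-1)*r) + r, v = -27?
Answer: -1053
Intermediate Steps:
m(r) = r + r² (m(r) = (r² + 0*r) + r = (r² + 0) + r = r² + r = r + r²)
(m(7) - 17)*v = (7*(1 + 7) - 17)*(-27) = (7*8 - 17)*(-27) = (56 - 17)*(-27) = 39*(-27) = -1053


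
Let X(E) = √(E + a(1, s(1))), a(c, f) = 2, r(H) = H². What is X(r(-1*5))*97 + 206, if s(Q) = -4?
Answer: 206 + 291*√3 ≈ 710.03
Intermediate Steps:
X(E) = √(2 + E) (X(E) = √(E + 2) = √(2 + E))
X(r(-1*5))*97 + 206 = √(2 + (-1*5)²)*97 + 206 = √(2 + (-5)²)*97 + 206 = √(2 + 25)*97 + 206 = √27*97 + 206 = (3*√3)*97 + 206 = 291*√3 + 206 = 206 + 291*√3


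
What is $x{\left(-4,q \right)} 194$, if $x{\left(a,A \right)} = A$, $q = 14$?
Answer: $2716$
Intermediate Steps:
$x{\left(-4,q \right)} 194 = 14 \cdot 194 = 2716$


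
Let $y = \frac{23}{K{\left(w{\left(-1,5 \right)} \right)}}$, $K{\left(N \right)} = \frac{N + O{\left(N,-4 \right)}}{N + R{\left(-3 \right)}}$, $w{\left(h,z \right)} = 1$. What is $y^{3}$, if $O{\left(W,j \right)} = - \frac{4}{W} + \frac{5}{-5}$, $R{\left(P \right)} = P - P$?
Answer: $- \frac{12167}{64} \approx -190.11$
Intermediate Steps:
$R{\left(P \right)} = 0$
$O{\left(W,j \right)} = -1 - \frac{4}{W}$ ($O{\left(W,j \right)} = - \frac{4}{W} + 5 \left(- \frac{1}{5}\right) = - \frac{4}{W} - 1 = -1 - \frac{4}{W}$)
$K{\left(N \right)} = \frac{N + \frac{-4 - N}{N}}{N}$ ($K{\left(N \right)} = \frac{N + \frac{-4 - N}{N}}{N + 0} = \frac{N + \frac{-4 - N}{N}}{N}$)
$y = - \frac{23}{4}$ ($y = \frac{23}{1^{-2} \left(-4 + 1^{2} - 1\right)} = \frac{23}{1 \left(-4 + 1 - 1\right)} = \frac{23}{1 \left(-4\right)} = \frac{23}{-4} = 23 \left(- \frac{1}{4}\right) = - \frac{23}{4} \approx -5.75$)
$y^{3} = \left(- \frac{23}{4}\right)^{3} = - \frac{12167}{64}$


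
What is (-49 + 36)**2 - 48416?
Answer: -48247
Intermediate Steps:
(-49 + 36)**2 - 48416 = (-13)**2 - 48416 = 169 - 48416 = -48247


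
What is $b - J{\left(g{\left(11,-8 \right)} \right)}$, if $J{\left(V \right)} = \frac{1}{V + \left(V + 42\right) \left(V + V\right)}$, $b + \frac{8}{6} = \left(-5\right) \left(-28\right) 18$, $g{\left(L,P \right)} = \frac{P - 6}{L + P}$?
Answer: $\frac{24012995}{9534} \approx 2518.7$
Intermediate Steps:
$g{\left(L,P \right)} = \frac{-6 + P}{L + P}$
$b = \frac{7556}{3}$ ($b = - \frac{4}{3} + \left(-5\right) \left(-28\right) 18 = - \frac{4}{3} + 140 \cdot 18 = - \frac{4}{3} + 2520 = \frac{7556}{3} \approx 2518.7$)
$J{\left(V \right)} = \frac{1}{V + 2 V \left(42 + V\right)}$ ($J{\left(V \right)} = \frac{1}{V + \left(42 + V\right) 2 V} = \frac{1}{V + 2 V \left(42 + V\right)}$)
$b - J{\left(g{\left(11,-8 \right)} \right)} = \frac{7556}{3} - \frac{1}{\frac{-6 - 8}{11 - 8} \left(85 + 2 \frac{-6 - 8}{11 - 8}\right)} = \frac{7556}{3} - \frac{1}{\frac{1}{3} \left(-14\right) \left(85 + 2 \cdot \frac{1}{3} \left(-14\right)\right)} = \frac{7556}{3} - \frac{1}{\left(- \frac{14}{3}\right) \left(85 + 2 \left(- \frac{14}{3}\right)\right)} = \frac{7556}{3} - - \frac{3}{14 \left(85 - \frac{28}{3}\right)} = \frac{7556}{3} - - \frac{3}{14 \cdot \frac{227}{3}} = \frac{7556}{3} - \left(- \frac{3}{14}\right) \frac{3}{227} = \frac{7556}{3} - - \frac{9}{3178} = \frac{7556}{3} + \frac{9}{3178} = \frac{24012995}{9534}$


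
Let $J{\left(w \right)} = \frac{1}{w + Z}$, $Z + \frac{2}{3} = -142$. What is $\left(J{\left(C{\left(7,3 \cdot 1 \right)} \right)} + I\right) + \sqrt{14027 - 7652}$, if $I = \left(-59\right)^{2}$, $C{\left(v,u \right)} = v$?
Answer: $\frac{1416764}{407} + 5 \sqrt{255} \approx 3560.8$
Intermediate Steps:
$Z = - \frac{428}{3}$ ($Z = - \frac{2}{3} - 142 = - \frac{428}{3} \approx -142.67$)
$J{\left(w \right)} = \frac{1}{- \frac{428}{3} + w}$ ($J{\left(w \right)} = \frac{1}{w - \frac{428}{3}} = \frac{1}{- \frac{428}{3} + w}$)
$I = 3481$
$\left(J{\left(C{\left(7,3 \cdot 1 \right)} \right)} + I\right) + \sqrt{14027 - 7652} = \left(\frac{3}{-428 + 3 \cdot 7} + 3481\right) + \sqrt{14027 - 7652} = \left(\frac{3}{-428 + 21} + 3481\right) + \sqrt{6375} = \left(\frac{3}{-407} + 3481\right) + 5 \sqrt{255} = \left(3 \left(- \frac{1}{407}\right) + 3481\right) + 5 \sqrt{255} = \left(- \frac{3}{407} + 3481\right) + 5 \sqrt{255} = \frac{1416764}{407} + 5 \sqrt{255}$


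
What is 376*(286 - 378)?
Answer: -34592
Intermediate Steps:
376*(286 - 378) = 376*(-92) = -34592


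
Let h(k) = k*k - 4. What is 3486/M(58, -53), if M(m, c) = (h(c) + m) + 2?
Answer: 1162/955 ≈ 1.2168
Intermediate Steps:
h(k) = -4 + k² (h(k) = k² - 4 = -4 + k²)
M(m, c) = -2 + m + c² (M(m, c) = ((-4 + c²) + m) + 2 = (-4 + m + c²) + 2 = -2 + m + c²)
3486/M(58, -53) = 3486/(-2 + 58 + (-53)²) = 3486/(-2 + 58 + 2809) = 3486/2865 = 3486*(1/2865) = 1162/955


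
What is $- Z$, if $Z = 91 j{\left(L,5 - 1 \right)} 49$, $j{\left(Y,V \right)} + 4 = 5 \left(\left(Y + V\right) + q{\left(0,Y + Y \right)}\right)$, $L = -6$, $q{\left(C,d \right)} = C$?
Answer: $62426$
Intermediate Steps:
$j{\left(Y,V \right)} = -4 + 5 V + 5 Y$ ($j{\left(Y,V \right)} = -4 + 5 \left(\left(Y + V\right) + 0\right) = -4 + 5 \left(\left(V + Y\right) + 0\right) = -4 + 5 \left(V + Y\right) = -4 + \left(5 V + 5 Y\right) = -4 + 5 V + 5 Y$)
$Z = -62426$ ($Z = 91 \left(-4 + 5 \left(5 - 1\right) + 5 \left(-6\right)\right) 49 = 91 \left(-4 + 5 \cdot 4 - 30\right) 49 = 91 \left(-4 + 20 - 30\right) 49 = 91 \left(-14\right) 49 = \left(-1274\right) 49 = -62426$)
$- Z = \left(-1\right) \left(-62426\right) = 62426$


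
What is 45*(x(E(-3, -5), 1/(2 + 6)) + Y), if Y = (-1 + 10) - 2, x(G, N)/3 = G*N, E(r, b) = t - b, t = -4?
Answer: 2655/8 ≈ 331.88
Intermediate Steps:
E(r, b) = -4 - b
x(G, N) = 3*G*N (x(G, N) = 3*(G*N) = 3*G*N)
Y = 7 (Y = 9 - 2 = 7)
45*(x(E(-3, -5), 1/(2 + 6)) + Y) = 45*(3*(-4 - 1*(-5))/(2 + 6) + 7) = 45*(3*(-4 + 5)/8 + 7) = 45*(3*1*(1/8) + 7) = 45*(3/8 + 7) = 45*(59/8) = 2655/8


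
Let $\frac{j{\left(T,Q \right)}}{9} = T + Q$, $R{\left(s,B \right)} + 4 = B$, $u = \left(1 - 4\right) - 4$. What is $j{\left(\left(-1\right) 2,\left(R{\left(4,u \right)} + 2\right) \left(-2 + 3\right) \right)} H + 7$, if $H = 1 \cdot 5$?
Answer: $-488$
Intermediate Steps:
$u = -7$ ($u = -3 - 4 = -7$)
$R{\left(s,B \right)} = -4 + B$
$j{\left(T,Q \right)} = 9 Q + 9 T$ ($j{\left(T,Q \right)} = 9 \left(T + Q\right) = 9 \left(Q + T\right) = 9 Q + 9 T$)
$H = 5$
$j{\left(\left(-1\right) 2,\left(R{\left(4,u \right)} + 2\right) \left(-2 + 3\right) \right)} H + 7 = \left(9 \left(\left(-4 - 7\right) + 2\right) \left(-2 + 3\right) + 9 \left(\left(-1\right) 2\right)\right) 5 + 7 = \left(9 \left(-11 + 2\right) 1 + 9 \left(-2\right)\right) 5 + 7 = \left(9 \left(\left(-9\right) 1\right) - 18\right) 5 + 7 = \left(9 \left(-9\right) - 18\right) 5 + 7 = \left(-81 - 18\right) 5 + 7 = \left(-99\right) 5 + 7 = -495 + 7 = -488$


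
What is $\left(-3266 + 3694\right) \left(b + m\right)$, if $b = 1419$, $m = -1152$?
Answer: $114276$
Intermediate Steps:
$\left(-3266 + 3694\right) \left(b + m\right) = \left(-3266 + 3694\right) \left(1419 - 1152\right) = 428 \cdot 267 = 114276$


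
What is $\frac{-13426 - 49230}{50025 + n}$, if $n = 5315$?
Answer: $- \frac{15664}{13835} \approx -1.1322$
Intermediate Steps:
$\frac{-13426 - 49230}{50025 + n} = \frac{-13426 - 49230}{50025 + 5315} = - \frac{62656}{55340} = \left(-62656\right) \frac{1}{55340} = - \frac{15664}{13835}$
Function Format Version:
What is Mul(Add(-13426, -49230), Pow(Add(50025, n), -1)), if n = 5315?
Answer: Rational(-15664, 13835) ≈ -1.1322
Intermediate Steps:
Mul(Add(-13426, -49230), Pow(Add(50025, n), -1)) = Mul(Add(-13426, -49230), Pow(Add(50025, 5315), -1)) = Mul(-62656, Pow(55340, -1)) = Mul(-62656, Rational(1, 55340)) = Rational(-15664, 13835)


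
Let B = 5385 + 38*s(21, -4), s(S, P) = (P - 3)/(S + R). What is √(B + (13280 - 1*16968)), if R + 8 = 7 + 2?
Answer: √203874/11 ≈ 41.048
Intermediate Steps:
R = 1 (R = -8 + (7 + 2) = -8 + 9 = 1)
s(S, P) = (-3 + P)/(1 + S) (s(S, P) = (P - 3)/(S + 1) = (-3 + P)/(1 + S))
B = 59102/11 (B = 5385 + 38*((-3 - 4)/(1 + 21)) = 5385 + 38*(-7/22) = 5385 - 133/11 = 59102/11 ≈ 5372.9)
√(B + (13280 - 1*16968)) = √(59102/11 + (13280 - 1*16968)) = √(59102/11 + (13280 - 16968)) = √(59102/11 - 3688) = √(18534/11) = √203874/11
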